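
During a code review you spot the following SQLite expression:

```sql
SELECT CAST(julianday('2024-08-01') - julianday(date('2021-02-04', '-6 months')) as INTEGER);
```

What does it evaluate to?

1458

Adding -6 months to 2021-02-04 gives 2020-08-04.
27 days remain in August 2020 after the 4th (31 − 4).
Full months from September 2020 through July 2024 contribute their day counts.
Then 1 day into August 2024.
Total: 27 + 30 + 31 + 30 + 31 + 31 + 28 + 31 + 30 + 31 + 30 + 31 + 31 + 30 + 31 + 30 + 31 + 31 + 28 + 31 + 30 + 31 + 30 + 31 + 31 + 30 + 31 + 30 + 31 + 31 + 28 + 31 + 30 + 31 + 30 + 31 + 31 + 30 + 31 + 30 + 31 + 31 + 29 + 31 + 30 + 31 + 30 + 31 + 1 = 1458.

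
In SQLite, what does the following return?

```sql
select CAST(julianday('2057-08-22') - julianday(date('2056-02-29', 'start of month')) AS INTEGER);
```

568

`start of month` rewinds 2056-02-29 to 2056-02-01.
28 days remain in February 2056 after the 1st (29 − 1).
Full months from March 2056 through July 2057 contribute their day counts.
Then 22 days into August 2057.
Total: 28 + 31 + 30 + 31 + 30 + 31 + 31 + 30 + 31 + 30 + 31 + 31 + 28 + 31 + 30 + 31 + 30 + 31 + 22 = 568.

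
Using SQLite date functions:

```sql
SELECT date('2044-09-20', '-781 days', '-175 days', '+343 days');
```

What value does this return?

Applying '-781 days' to 2044-09-20: counting 781 days back gives 2042-08-01.
Applying '-175 days' to 2042-08-01: counting 175 days back gives 2042-02-07.
Applying '+343 days' to 2042-02-07: counting 343 days forward gives 2043-01-16.

2043-01-16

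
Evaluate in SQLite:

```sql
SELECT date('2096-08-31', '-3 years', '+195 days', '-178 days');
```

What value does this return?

2093-09-17

Adding -3 years to 2096-08-31 gives 2093-08-31.
Applying '+195 days' to 2093-08-31: counting 195 days forward gives 2094-03-14.
Applying '-178 days' to 2094-03-14: counting 178 days back gives 2093-09-17.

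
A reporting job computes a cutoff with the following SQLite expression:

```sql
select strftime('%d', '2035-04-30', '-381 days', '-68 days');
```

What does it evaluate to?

05

First apply '-381 days', '-68 days': 2035-04-30 → 2034-02-05.
`%d` extracts the 2-digit day of month: 05.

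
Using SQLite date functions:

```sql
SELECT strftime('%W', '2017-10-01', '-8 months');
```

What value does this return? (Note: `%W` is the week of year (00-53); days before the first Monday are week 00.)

First apply '-8 months': 2017-10-01 → 2017-02-01.
2017-02-01 is a Wednesday. SQLite's %W counts Mondays since the year started; the result is 05.

05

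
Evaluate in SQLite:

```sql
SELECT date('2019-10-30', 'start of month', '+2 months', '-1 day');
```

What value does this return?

`start of month` rewinds 2019-10-30 to 2019-10-01.
Adding +2 months to 2019-10-01 gives 2019-12-01.
Going back 1 day from 2019-12-01 reaches 2019-11-30 (last day of November, 30 days).

2019-11-30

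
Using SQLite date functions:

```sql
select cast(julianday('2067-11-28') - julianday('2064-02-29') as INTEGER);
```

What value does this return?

0 days remain in February 2064 after the 29th (29 − 29).
Full months from March 2064 through October 2067 contribute their day counts.
Then 28 days into November 2067.
Total: 0 + 31 + 30 + 31 + 30 + 31 + 31 + 30 + 31 + 30 + 31 + 31 + 28 + 31 + 30 + 31 + 30 + 31 + 31 + 30 + 31 + 30 + 31 + 31 + 28 + 31 + 30 + 31 + 30 + 31 + 31 + 30 + 31 + 30 + 31 + 31 + 28 + 31 + 30 + 31 + 30 + 31 + 31 + 30 + 31 + 28 = 1368.

1368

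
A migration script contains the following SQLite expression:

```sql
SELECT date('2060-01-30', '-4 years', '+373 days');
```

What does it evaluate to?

2057-02-06

Adding -4 years to 2060-01-30 gives 2056-01-30.
Applying '+373 days' to 2056-01-30: counting 373 days forward gives 2057-02-06.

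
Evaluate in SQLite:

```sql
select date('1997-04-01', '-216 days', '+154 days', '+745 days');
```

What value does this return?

1999-02-13

Applying '-216 days' to 1997-04-01: counting 216 days back gives 1996-08-28.
Applying '+154 days' to 1996-08-28: counting 154 days forward gives 1997-01-29.
Applying '+745 days' to 1997-01-29: counting 745 days forward gives 1999-02-13.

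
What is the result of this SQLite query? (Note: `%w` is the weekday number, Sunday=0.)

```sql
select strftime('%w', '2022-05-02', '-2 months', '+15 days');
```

4

First apply '-2 months', '+15 days': 2022-05-02 → 2022-03-17.
2022-03-17 is a Thursday; with Sunday=0 that is 4.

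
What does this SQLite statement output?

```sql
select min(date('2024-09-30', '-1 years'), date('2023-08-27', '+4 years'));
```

2023-09-30

date('2024-09-30', '-1 years') → 2023-09-30.
date('2023-08-27', '+4 years') → 2027-08-27.
Earlier of the two is 2023-09-30.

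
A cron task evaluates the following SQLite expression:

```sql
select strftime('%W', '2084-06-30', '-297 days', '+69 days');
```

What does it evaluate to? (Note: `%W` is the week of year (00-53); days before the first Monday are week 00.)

46

First apply '-297 days', '+69 days': 2084-06-30 → 2083-11-15.
2083-11-15 is a Monday. SQLite's %W counts Mondays since the year started; the result is 46.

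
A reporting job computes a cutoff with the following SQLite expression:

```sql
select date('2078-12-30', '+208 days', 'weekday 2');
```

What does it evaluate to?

2079-08-01

Applying '+208 days' to 2078-12-30: counting 208 days forward gives 2079-07-26.
`weekday 2` advances to the next Tuesday; 2079-07-26 is a Wednesday, so it moves forward to 2079-08-01.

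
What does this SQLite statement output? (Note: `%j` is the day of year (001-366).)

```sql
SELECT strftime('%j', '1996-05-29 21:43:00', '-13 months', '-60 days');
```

059

First apply '-13 months', '-60 days': 1996-05-29 21:43:00 → 1995-02-28 21:43:00.
Day-of-year for 1995-02-28: days since 1995-01-01 inclusive = 59, zero-padded to 059.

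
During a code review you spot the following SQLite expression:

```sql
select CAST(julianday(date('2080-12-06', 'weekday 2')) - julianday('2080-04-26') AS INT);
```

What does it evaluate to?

`weekday 2` advances to the next Tuesday; 2080-12-06 is a Friday, so it moves forward to 2080-12-10.
4 days remain in April 2080 after the 26th (30 − 26).
Full months from May 2080 through November 2080 contribute their day counts.
Then 10 days into December 2080.
Total: 4 + 31 + 30 + 31 + 31 + 30 + 31 + 30 + 10 = 228.

228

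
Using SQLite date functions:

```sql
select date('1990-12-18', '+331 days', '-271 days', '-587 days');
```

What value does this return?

1989-07-09

Applying '+331 days' to 1990-12-18: counting 331 days forward gives 1991-11-14.
Applying '-271 days' to 1991-11-14: counting 271 days back gives 1991-02-16.
Applying '-587 days' to 1991-02-16: counting 587 days back gives 1989-07-09.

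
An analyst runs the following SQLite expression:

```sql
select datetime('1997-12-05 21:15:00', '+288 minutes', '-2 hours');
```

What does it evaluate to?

1997-12-06 00:03:00

288 minutes = 4h 48m; +288 minutes from 1997-12-05 21:15:00 is 1997-12-06 02:03:00 (crosses midnight).
-2 hours from 1997-12-06 02:03:00 is 1997-12-06 00:03:00.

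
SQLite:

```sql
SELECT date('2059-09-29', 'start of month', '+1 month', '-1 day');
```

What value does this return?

2059-09-30

`start of month` rewinds 2059-09-29 to 2059-09-01.
Adding +1 month to 2059-09-01 gives 2059-10-01.
Going back 1 day from 2059-10-01 reaches 2059-09-30 (last day of September, 30 days).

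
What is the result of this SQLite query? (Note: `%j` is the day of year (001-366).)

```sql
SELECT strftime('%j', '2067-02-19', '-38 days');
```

012

First apply '-38 days': 2067-02-19 → 2067-01-12.
Day-of-year for 2067-01-12: days since 2067-01-01 inclusive = 12, zero-padded to 012.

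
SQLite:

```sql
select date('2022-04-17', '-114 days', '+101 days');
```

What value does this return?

Applying '-114 days' to 2022-04-17: counting 114 days back gives 2021-12-24.
Applying '+101 days' to 2021-12-24: counting 101 days forward gives 2022-04-04.

2022-04-04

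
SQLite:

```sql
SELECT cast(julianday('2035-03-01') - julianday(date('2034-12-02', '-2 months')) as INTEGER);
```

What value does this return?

Adding -2 months to 2034-12-02 gives 2034-10-02.
29 days remain in October 2034 after the 2nd (31 − 2).
November 2034: 30 days.
December 2034: 31 days.
January 2035: 31 days.
February 2035: 28 days.
Then 1 day into March 2035.
Total: 29 + 30 + 31 + 31 + 28 + 1 = 150.

150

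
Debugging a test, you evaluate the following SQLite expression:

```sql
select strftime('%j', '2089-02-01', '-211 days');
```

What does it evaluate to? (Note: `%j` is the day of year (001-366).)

First apply '-211 days': 2089-02-01 → 2088-07-05.
Day-of-year for 2088-07-05: days since 2088-01-01 inclusive = 187, zero-padded to 187.

187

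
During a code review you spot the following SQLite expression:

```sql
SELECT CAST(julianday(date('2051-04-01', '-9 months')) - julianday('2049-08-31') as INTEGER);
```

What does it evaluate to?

304

Adding -9 months to 2051-04-01 gives 2050-07-01.
0 days remain in August 2049 after the 31st (31 − 31).
Full months from September 2049 through June 2050 contribute their day counts.
Then 1 day into July 2050.
Total: 0 + 30 + 31 + 30 + 31 + 31 + 28 + 31 + 30 + 31 + 30 + 1 = 304.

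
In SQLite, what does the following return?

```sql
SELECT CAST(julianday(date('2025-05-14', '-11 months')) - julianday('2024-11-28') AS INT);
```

Adding -11 months to 2025-05-14 gives 2024-06-14.
16 days remain in June 2024 after the 14th (30 − 14).
July 2024: 31 days.
August 2024: 31 days.
September 2024: 30 days.
October 2024: 31 days.
Then 28 days into November 2024.
Total: 16 + 31 + 31 + 30 + 31 + 28 = 167.
The subtraction is earlier − later, so the result is −167 → -167.

-167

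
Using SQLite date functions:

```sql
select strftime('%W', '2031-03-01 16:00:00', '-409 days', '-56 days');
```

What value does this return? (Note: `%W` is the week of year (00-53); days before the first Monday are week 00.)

47

First apply '-409 days', '-56 days': 2031-03-01 16:00:00 → 2029-11-21 16:00:00.
2029-11-21 is a Wednesday. SQLite's %W counts Mondays since the year started; the result is 47.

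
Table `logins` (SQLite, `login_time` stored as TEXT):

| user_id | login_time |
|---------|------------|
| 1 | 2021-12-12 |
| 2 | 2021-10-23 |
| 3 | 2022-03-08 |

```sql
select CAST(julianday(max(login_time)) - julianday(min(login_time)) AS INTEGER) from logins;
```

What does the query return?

136

MIN = 2021-10-23, MAX = 2022-03-08.
8 days remain in October 2021 after the 23rd (31 − 23).
November 2021: 30 days.
December 2021: 31 days.
January 2022: 31 days.
February 2022: 28 days.
Then 8 days into March 2022.
Total: 8 + 30 + 31 + 31 + 28 + 8 = 136.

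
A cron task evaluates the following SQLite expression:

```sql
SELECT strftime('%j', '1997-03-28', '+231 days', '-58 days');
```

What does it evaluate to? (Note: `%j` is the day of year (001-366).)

First apply '+231 days', '-58 days': 1997-03-28 → 1997-09-17.
Day-of-year for 1997-09-17: days since 1997-01-01 inclusive = 260, zero-padded to 260.

260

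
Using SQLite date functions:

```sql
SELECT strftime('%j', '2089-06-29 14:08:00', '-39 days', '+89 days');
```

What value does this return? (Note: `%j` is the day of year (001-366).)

230

First apply '-39 days', '+89 days': 2089-06-29 14:08:00 → 2089-08-18 14:08:00.
Day-of-year for 2089-08-18: days since 2089-01-01 inclusive = 230, zero-padded to 230.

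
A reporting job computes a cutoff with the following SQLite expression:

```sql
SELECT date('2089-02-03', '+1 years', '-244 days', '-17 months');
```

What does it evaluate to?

Adding +1 year to 2089-02-03 gives 2090-02-03.
Applying '-244 days' to 2090-02-03: counting 244 days back gives 2089-06-04.
Adding -17 months to 2089-06-04 gives 2088-01-04.

2088-01-04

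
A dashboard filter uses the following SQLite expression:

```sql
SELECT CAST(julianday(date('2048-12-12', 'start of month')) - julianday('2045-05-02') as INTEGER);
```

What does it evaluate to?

`start of month` rewinds 2048-12-12 to 2048-12-01.
29 days remain in May 2045 after the 2nd (31 − 2).
Full months from June 2045 through November 2048 contribute their day counts.
Then 1 day into December 2048.
Total: 29 + 30 + 31 + 31 + 30 + 31 + 30 + 31 + 31 + 28 + 31 + 30 + 31 + 30 + 31 + 31 + 30 + 31 + 30 + 31 + 31 + 28 + 31 + 30 + 31 + 30 + 31 + 31 + 30 + 31 + 30 + 31 + 31 + 29 + 31 + 30 + 31 + 30 + 31 + 31 + 30 + 31 + 30 + 1 = 1309.

1309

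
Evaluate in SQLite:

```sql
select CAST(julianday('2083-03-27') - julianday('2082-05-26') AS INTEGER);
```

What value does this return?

5 days remain in May 2082 after the 26th (31 − 26).
Full months from June 2082 through February 2083 contribute their day counts.
Then 27 days into March 2083.
Total: 5 + 30 + 31 + 31 + 30 + 31 + 30 + 31 + 31 + 28 + 27 = 305.

305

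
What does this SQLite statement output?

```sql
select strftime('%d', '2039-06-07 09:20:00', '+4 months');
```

First apply '+4 months': 2039-06-07 09:20:00 → 2039-10-07 09:20:00.
`%d` extracts the 2-digit day of month: 07.

07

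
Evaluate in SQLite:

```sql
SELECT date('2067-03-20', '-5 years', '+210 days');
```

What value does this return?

Adding -5 years to 2067-03-20 gives 2062-03-20.
Applying '+210 days' to 2062-03-20: counting 210 days forward gives 2062-10-16.

2062-10-16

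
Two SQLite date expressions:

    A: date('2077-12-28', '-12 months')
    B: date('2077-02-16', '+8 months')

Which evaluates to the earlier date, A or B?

A

A = 2076-12-28.
B = 2077-10-16.
A is earlier.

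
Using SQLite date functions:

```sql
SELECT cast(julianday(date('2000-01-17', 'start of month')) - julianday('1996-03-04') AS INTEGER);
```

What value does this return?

1398

`start of month` rewinds 2000-01-17 to 2000-01-01.
27 days remain in March 1996 after the 4th (31 − 4).
Full months from April 1996 through December 1999 contribute their day counts.
Then 1 day into January 2000.
Total: 27 + 30 + 31 + 30 + 31 + 31 + 30 + 31 + 30 + 31 + 31 + 28 + 31 + 30 + 31 + 30 + 31 + 31 + 30 + 31 + 30 + 31 + 31 + 28 + 31 + 30 + 31 + 30 + 31 + 31 + 30 + 31 + 30 + 31 + 31 + 28 + 31 + 30 + 31 + 30 + 31 + 31 + 30 + 31 + 30 + 31 + 1 = 1398.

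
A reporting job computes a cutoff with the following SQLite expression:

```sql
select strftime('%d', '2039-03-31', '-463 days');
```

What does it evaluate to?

23

First apply '-463 days': 2039-03-31 → 2037-12-23.
`%d` extracts the 2-digit day of month: 23.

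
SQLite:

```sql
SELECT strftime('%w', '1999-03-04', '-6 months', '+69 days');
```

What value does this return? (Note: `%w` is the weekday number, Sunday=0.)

First apply '-6 months', '+69 days': 1999-03-04 → 1998-11-12.
1998-11-12 is a Thursday; with Sunday=0 that is 4.

4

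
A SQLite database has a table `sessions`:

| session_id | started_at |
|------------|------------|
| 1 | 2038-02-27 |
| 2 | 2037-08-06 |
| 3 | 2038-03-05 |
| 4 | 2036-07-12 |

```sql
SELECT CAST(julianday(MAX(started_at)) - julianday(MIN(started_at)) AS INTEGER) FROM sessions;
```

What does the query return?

601

MIN = 2036-07-12, MAX = 2038-03-05.
19 days remain in July 2036 after the 12th (31 − 12).
Full months from August 2036 through February 2038 contribute their day counts.
Then 5 days into March 2038.
Total: 19 + 31 + 30 + 31 + 30 + 31 + 31 + 28 + 31 + 30 + 31 + 30 + 31 + 31 + 30 + 31 + 30 + 31 + 31 + 28 + 5 = 601.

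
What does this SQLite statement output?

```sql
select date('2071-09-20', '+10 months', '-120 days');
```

2072-03-22

Adding +10 months to 2071-09-20 gives 2072-07-20.
Applying '-120 days' to 2072-07-20: counting 120 days back gives 2072-03-22.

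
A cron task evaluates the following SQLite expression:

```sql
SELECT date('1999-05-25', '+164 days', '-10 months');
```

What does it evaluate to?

Applying '+164 days' to 1999-05-25: counting 164 days forward gives 1999-11-05.
Adding -10 months to 1999-11-05 gives 1999-01-05.

1999-01-05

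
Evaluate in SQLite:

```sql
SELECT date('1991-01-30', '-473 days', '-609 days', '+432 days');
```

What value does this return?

Applying '-473 days' to 1991-01-30: counting 473 days back gives 1989-10-14.
Applying '-609 days' to 1989-10-14: counting 609 days back gives 1988-02-13.
Applying '+432 days' to 1988-02-13: counting 432 days forward gives 1989-04-20.

1989-04-20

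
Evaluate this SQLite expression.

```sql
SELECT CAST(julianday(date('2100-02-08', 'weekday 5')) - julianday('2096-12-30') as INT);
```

1139

`weekday 5` advances to the next Friday; 2100-02-08 is a Monday, so it moves forward to 2100-02-12.
1 day remains in December 2096 after the 30th (31 − 30).
Full months from January 2097 through January 2100 contribute their day counts.
Then 12 days into February 2100.
Total: 1 + 31 + 28 + 31 + 30 + 31 + 30 + 31 + 31 + 30 + 31 + 30 + 31 + 31 + 28 + 31 + 30 + 31 + 30 + 31 + 31 + 30 + 31 + 30 + 31 + 31 + 28 + 31 + 30 + 31 + 30 + 31 + 31 + 30 + 31 + 30 + 31 + 31 + 12 = 1139.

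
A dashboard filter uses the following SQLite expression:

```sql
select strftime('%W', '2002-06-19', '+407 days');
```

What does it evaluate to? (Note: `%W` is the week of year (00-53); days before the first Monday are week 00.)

First apply '+407 days': 2002-06-19 → 2003-07-31.
2003-07-31 is a Thursday. SQLite's %W counts Mondays since the year started; the result is 30.

30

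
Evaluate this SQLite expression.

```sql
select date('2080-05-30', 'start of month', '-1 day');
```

`start of month` rewinds 2080-05-30 to 2080-05-01.
Going back 1 day from 2080-05-01 reaches 2080-04-30 (last day of April, 30 days).

2080-04-30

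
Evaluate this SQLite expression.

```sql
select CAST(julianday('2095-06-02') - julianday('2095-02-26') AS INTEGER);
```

96

2 days remain in February 2095 after the 26th (28 − 26).
March 2095: 31 days.
April 2095: 30 days.
May 2095: 31 days.
Then 2 days into June 2095.
Total: 2 + 31 + 30 + 31 + 2 = 96.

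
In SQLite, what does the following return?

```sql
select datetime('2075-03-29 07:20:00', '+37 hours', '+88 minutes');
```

2075-03-30 21:48:00

+37 hours from 2075-03-29 07:20:00 is 2075-03-30 20:20:00 (crosses midnight).
88 minutes = 1h 28m; +88 minutes from 2075-03-30 20:20:00 is 2075-03-30 21:48:00.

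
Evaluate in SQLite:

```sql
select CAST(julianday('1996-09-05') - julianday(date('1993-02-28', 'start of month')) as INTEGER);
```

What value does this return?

1312

`start of month` rewinds 1993-02-28 to 1993-02-01.
27 days remain in February 1993 after the 1st (28 − 1).
Full months from March 1993 through August 1996 contribute their day counts.
Then 5 days into September 1996.
Total: 27 + 31 + 30 + 31 + 30 + 31 + 31 + 30 + 31 + 30 + 31 + 31 + 28 + 31 + 30 + 31 + 30 + 31 + 31 + 30 + 31 + 30 + 31 + 31 + 28 + 31 + 30 + 31 + 30 + 31 + 31 + 30 + 31 + 30 + 31 + 31 + 29 + 31 + 30 + 31 + 30 + 31 + 31 + 5 = 1312.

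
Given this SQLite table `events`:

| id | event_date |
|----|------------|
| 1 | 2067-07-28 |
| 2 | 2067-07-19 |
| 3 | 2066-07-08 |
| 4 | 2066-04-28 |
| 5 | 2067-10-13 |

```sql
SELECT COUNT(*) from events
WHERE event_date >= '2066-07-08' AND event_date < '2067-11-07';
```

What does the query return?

Rows in [2066-07-08, 2067-11-07): 2067-07-28, 2067-07-19, 2066-07-08, 2067-10-13 → 4 rows.

4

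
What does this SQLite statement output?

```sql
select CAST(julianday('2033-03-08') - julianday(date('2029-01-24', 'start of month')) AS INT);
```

1527

`start of month` rewinds 2029-01-24 to 2029-01-01.
30 days remain in January 2029 after the 1st (31 − 1).
Full months from February 2029 through February 2033 contribute their day counts.
Then 8 days into March 2033.
Total: 30 + 28 + 31 + 30 + 31 + 30 + 31 + 31 + 30 + 31 + 30 + 31 + 31 + 28 + 31 + 30 + 31 + 30 + 31 + 31 + 30 + 31 + 30 + 31 + 31 + 28 + 31 + 30 + 31 + 30 + 31 + 31 + 30 + 31 + 30 + 31 + 31 + 29 + 31 + 30 + 31 + 30 + 31 + 31 + 30 + 31 + 30 + 31 + 31 + 28 + 8 = 1527.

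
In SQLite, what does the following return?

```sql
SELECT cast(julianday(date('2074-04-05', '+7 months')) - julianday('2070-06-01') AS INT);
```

Adding +7 months to 2074-04-05 gives 2074-11-05.
29 days remain in June 2070 after the 1st (30 − 1).
Full months from July 2070 through October 2074 contribute their day counts.
Then 5 days into November 2074.
Total: 29 + 31 + 31 + 30 + 31 + 30 + 31 + 31 + 28 + 31 + 30 + 31 + 30 + 31 + 31 + 30 + 31 + 30 + 31 + 31 + 29 + 31 + 30 + 31 + 30 + 31 + 31 + 30 + 31 + 30 + 31 + 31 + 28 + 31 + 30 + 31 + 30 + 31 + 31 + 30 + 31 + 30 + 31 + 31 + 28 + 31 + 30 + 31 + 30 + 31 + 31 + 30 + 31 + 5 = 1618.

1618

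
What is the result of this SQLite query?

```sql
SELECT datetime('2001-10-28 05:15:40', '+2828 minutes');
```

2828 minutes = 47h 8m; +2828 minutes from 2001-10-28 05:15:40 is 2001-10-30 04:23:40 (crosses midnight).

2001-10-30 04:23:40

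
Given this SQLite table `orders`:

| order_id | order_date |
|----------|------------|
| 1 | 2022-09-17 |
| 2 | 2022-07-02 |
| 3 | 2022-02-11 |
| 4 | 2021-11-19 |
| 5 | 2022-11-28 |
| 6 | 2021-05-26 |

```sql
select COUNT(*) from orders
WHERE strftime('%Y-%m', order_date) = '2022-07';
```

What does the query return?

Rows with year-month 2022-07: 2022-07-02 → 1.

1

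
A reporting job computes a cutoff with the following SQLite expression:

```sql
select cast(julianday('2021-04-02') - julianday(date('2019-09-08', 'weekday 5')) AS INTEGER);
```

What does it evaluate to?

`weekday 5` advances to the next Friday; 2019-09-08 is a Sunday, so it moves forward to 2019-09-13.
17 days remain in September 2019 after the 13th (30 − 13).
Full months from October 2019 through March 2021 contribute their day counts.
Then 2 days into April 2021.
Total: 17 + 31 + 30 + 31 + 31 + 29 + 31 + 30 + 31 + 30 + 31 + 31 + 30 + 31 + 30 + 31 + 31 + 28 + 31 + 2 = 567.

567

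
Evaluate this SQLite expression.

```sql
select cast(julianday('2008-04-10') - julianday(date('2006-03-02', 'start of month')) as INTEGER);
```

`start of month` rewinds 2006-03-02 to 2006-03-01.
30 days remain in March 2006 after the 1st (31 − 1).
Full months from April 2006 through March 2008 contribute their day counts.
Then 10 days into April 2008.
Total: 30 + 30 + 31 + 30 + 31 + 31 + 30 + 31 + 30 + 31 + 31 + 28 + 31 + 30 + 31 + 30 + 31 + 31 + 30 + 31 + 30 + 31 + 31 + 29 + 31 + 10 = 771.

771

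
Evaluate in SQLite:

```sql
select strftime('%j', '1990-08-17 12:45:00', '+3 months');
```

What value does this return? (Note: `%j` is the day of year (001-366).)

321

First apply '+3 months': 1990-08-17 12:45:00 → 1990-11-17 12:45:00.
Day-of-year for 1990-11-17: days since 1990-01-01 inclusive = 321, zero-padded to 321.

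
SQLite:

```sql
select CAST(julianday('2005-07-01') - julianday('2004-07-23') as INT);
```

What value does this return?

8 days remain in July 2004 after the 23rd (31 − 23).
Full months from August 2004 through June 2005 contribute their day counts.
Then 1 day into July 2005.
Total: 8 + 31 + 30 + 31 + 30 + 31 + 31 + 28 + 31 + 30 + 31 + 30 + 1 = 343.

343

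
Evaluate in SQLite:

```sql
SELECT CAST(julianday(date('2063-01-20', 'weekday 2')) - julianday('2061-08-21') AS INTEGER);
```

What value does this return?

`weekday 2` advances to the next Tuesday; 2063-01-20 is a Saturday, so it moves forward to 2063-01-23.
10 days remain in August 2061 after the 21st (31 − 21).
Full months from September 2061 through December 2062 contribute their day counts.
Then 23 days into January 2063.
Total: 10 + 30 + 31 + 30 + 31 + 31 + 28 + 31 + 30 + 31 + 30 + 31 + 31 + 30 + 31 + 30 + 31 + 23 = 520.

520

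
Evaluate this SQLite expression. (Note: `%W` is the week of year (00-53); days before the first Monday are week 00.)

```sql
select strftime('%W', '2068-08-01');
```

2068-08-01 is a Wednesday. SQLite's %W counts Mondays since the year started; the result is 31.

31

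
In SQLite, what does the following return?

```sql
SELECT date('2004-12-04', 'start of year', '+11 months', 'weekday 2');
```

2004-12-07

`start of year` rewinds 2004-12-04 to 2004-01-01.
Adding +11 months to 2004-01-01 gives 2004-12-01.
`weekday 2` advances to the next Tuesday; 2004-12-01 is a Wednesday, so it moves forward to 2004-12-07.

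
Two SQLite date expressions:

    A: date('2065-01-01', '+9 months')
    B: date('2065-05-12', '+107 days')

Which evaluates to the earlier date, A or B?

B

A = 2065-10-01.
B = 2065-08-27.
B is earlier.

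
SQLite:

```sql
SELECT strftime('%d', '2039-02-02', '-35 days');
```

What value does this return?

29

First apply '-35 days': 2039-02-02 → 2038-12-29.
`%d` extracts the 2-digit day of month: 29.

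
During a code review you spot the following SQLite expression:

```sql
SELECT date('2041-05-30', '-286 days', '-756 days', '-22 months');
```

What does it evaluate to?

2036-09-23

Applying '-286 days' to 2041-05-30: counting 286 days back gives 2040-08-17.
Applying '-756 days' to 2040-08-17: counting 756 days back gives 2038-07-23.
Adding -22 months to 2038-07-23 gives 2036-09-23.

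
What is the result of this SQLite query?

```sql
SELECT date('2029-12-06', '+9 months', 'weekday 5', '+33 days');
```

Adding +9 months to 2029-12-06 gives 2030-09-06.
`weekday 5` advances to the next Friday; 2030-09-06 is already a Friday, so it stays at 2030-09-06.
September 2030 has 30 days; 24 remain after the 6th, so 25 days reach 2030-10-01.
Advancing 8 more days within October lands on 2030-10-09.

2030-10-09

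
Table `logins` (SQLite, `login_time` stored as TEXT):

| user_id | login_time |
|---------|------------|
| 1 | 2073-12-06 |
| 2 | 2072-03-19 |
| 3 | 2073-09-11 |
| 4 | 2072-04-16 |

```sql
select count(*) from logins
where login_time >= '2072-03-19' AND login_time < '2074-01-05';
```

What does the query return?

Rows in [2072-03-19, 2074-01-05): 2073-12-06, 2072-03-19, 2073-09-11, 2072-04-16 → 4 rows.

4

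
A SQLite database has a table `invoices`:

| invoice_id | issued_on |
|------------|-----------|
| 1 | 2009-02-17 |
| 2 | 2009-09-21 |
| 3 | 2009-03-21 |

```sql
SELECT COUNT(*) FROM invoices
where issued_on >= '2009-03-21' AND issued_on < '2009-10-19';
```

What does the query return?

Rows in [2009-03-21, 2009-10-19): 2009-09-21, 2009-03-21 → 2 rows.

2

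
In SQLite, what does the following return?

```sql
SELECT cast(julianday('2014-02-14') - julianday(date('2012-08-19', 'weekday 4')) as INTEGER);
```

540

`weekday 4` advances to the next Thursday; 2012-08-19 is a Sunday, so it moves forward to 2012-08-23.
8 days remain in August 2012 after the 23rd (31 − 23).
Full months from September 2012 through January 2014 contribute their day counts.
Then 14 days into February 2014.
Total: 8 + 30 + 31 + 30 + 31 + 31 + 28 + 31 + 30 + 31 + 30 + 31 + 31 + 30 + 31 + 30 + 31 + 31 + 14 = 540.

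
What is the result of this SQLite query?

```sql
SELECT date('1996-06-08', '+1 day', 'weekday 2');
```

1996-06-11

Advancing 1 more day within June lands on 1996-06-09.
`weekday 2` advances to the next Tuesday; 1996-06-09 is a Sunday, so it moves forward to 1996-06-11.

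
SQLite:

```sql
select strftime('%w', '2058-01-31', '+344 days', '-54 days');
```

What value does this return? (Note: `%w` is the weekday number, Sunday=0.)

First apply '+344 days', '-54 days': 2058-01-31 → 2058-11-17.
2058-11-17 is a Sunday; with Sunday=0 that is 0.

0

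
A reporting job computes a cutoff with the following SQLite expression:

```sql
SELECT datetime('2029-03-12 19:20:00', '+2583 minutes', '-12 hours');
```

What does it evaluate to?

2583 minutes = 43h 3m; +2583 minutes from 2029-03-12 19:20:00 is 2029-03-14 14:23:00 (crosses midnight).
-12 hours from 2029-03-14 14:23:00 is 2029-03-14 02:23:00.

2029-03-14 02:23:00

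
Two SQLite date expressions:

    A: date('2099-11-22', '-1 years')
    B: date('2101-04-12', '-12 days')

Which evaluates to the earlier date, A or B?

A

A = 2098-11-22.
B = 2101-03-31.
A is earlier.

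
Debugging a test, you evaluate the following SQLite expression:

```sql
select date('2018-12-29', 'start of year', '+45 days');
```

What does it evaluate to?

2018-02-15

`start of year` rewinds 2018-12-29 to 2018-01-01.
Applying '+45 days' to 2018-01-01: counting 45 days forward gives 2018-02-15.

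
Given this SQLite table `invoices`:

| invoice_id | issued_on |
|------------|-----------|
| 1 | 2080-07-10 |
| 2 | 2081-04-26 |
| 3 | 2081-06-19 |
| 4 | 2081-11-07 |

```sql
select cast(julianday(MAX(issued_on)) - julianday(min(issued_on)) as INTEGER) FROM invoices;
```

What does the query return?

485

MIN = 2080-07-10, MAX = 2081-11-07.
21 days remain in July 2080 after the 10th (31 − 10).
Full months from August 2080 through October 2081 contribute their day counts.
Then 7 days into November 2081.
Total: 21 + 31 + 30 + 31 + 30 + 31 + 31 + 28 + 31 + 30 + 31 + 30 + 31 + 31 + 30 + 31 + 7 = 485.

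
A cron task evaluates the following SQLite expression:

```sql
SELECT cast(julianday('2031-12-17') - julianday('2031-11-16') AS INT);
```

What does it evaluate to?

31

14 days remain in November 2031 after the 16th (30 − 16).
Then 17 days into December 2031.
Total: 14 + 17 = 31.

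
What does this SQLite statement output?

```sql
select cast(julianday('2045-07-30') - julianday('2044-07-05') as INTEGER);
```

390

26 days remain in July 2044 after the 5th (31 − 5).
Full months from August 2044 through June 2045 contribute their day counts.
Then 30 days into July 2045.
Total: 26 + 31 + 30 + 31 + 30 + 31 + 31 + 28 + 31 + 30 + 31 + 30 + 30 = 390.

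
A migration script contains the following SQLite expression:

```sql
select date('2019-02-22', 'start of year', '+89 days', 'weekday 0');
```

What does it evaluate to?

2019-03-31

`start of year` rewinds 2019-02-22 to 2019-01-01.
Applying '+89 days' to 2019-01-01: counting 89 days forward gives 2019-03-31.
`weekday 0` advances to the next Sunday; 2019-03-31 is already a Sunday, so it stays at 2019-03-31.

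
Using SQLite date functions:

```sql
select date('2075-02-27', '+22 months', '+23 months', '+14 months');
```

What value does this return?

2080-01-27

Adding +22 months to 2075-02-27 gives 2076-12-27.
Adding +23 months to 2076-12-27 gives 2078-11-27.
Adding +14 months to 2078-11-27 gives 2080-01-27.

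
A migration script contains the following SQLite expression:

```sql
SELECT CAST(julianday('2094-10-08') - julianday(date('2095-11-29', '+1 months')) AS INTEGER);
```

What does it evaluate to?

-447

Adding +1 month to 2095-11-29 gives 2095-12-29.
23 days remain in October 2094 after the 8th (31 − 8).
Full months from November 2094 through November 2095 contribute their day counts.
Then 29 days into December 2095.
Total: 23 + 30 + 31 + 31 + 28 + 31 + 30 + 31 + 30 + 31 + 31 + 30 + 31 + 30 + 29 = 447.
The subtraction is earlier − later, so the result is −447 → -447.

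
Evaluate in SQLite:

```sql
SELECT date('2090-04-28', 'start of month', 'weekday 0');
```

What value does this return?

`start of month` rewinds 2090-04-28 to 2090-04-01.
`weekday 0` advances to the next Sunday; 2090-04-01 is a Saturday, so it moves forward to 2090-04-02.

2090-04-02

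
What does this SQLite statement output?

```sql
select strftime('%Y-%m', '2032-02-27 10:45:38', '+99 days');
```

2032-06

First apply '+99 days': 2032-02-27 10:45:38 → 2032-06-05 10:45:38.
`%Y-%m` extracts the year-month: 2032-06.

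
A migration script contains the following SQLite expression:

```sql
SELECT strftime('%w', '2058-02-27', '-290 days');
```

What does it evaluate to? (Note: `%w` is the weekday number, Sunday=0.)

First apply '-290 days': 2058-02-27 → 2057-05-13.
2057-05-13 is a Sunday; with Sunday=0 that is 0.

0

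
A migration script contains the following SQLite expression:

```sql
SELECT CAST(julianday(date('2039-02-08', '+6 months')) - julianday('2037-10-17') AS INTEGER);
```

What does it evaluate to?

Adding +6 months to 2039-02-08 gives 2039-08-08.
14 days remain in October 2037 after the 17th (31 − 17).
Full months from November 2037 through July 2039 contribute their day counts.
Then 8 days into August 2039.
Total: 14 + 30 + 31 + 31 + 28 + 31 + 30 + 31 + 30 + 31 + 31 + 30 + 31 + 30 + 31 + 31 + 28 + 31 + 30 + 31 + 30 + 31 + 8 = 660.

660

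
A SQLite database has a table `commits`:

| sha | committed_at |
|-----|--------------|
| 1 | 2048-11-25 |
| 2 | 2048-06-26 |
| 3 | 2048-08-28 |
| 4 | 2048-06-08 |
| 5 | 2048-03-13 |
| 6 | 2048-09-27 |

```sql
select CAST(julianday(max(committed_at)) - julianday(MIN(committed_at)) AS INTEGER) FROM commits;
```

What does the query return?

MIN = 2048-03-13, MAX = 2048-11-25.
18 days remain in March 2048 after the 13th (31 − 13).
Full months from April 2048 through October 2048 contribute their day counts.
Then 25 days into November 2048.
Total: 18 + 30 + 31 + 30 + 31 + 31 + 30 + 31 + 25 = 257.

257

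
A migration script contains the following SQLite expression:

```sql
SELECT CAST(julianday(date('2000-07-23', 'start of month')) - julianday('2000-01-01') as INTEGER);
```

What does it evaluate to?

`start of month` rewinds 2000-07-23 to 2000-07-01.
30 days remain in January 2000 after the 1st (31 − 1).
February 2000: 29 days (leap year).
March 2000: 31 days.
April 2000: 30 days.
May 2000: 31 days.
June 2000: 30 days.
Then 1 day into July 2000.
Total: 30 + 29 + 31 + 30 + 31 + 30 + 1 = 182.

182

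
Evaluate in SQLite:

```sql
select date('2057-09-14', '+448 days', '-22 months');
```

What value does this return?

Applying '+448 days' to 2057-09-14: counting 448 days forward gives 2058-12-06.
Adding -22 months to 2058-12-06 gives 2057-02-06.

2057-02-06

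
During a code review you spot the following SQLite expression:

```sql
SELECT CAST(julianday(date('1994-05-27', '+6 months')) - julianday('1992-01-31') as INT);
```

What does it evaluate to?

Adding +6 months to 1994-05-27 gives 1994-11-27.
0 days remain in January 1992 after the 31st (31 − 31).
Full months from February 1992 through October 1994 contribute their day counts.
Then 27 days into November 1994.
Total: 0 + 29 + 31 + 30 + 31 + 30 + 31 + 31 + 30 + 31 + 30 + 31 + 31 + 28 + 31 + 30 + 31 + 30 + 31 + 31 + 30 + 31 + 30 + 31 + 31 + 28 + 31 + 30 + 31 + 30 + 31 + 31 + 30 + 31 + 27 = 1031.

1031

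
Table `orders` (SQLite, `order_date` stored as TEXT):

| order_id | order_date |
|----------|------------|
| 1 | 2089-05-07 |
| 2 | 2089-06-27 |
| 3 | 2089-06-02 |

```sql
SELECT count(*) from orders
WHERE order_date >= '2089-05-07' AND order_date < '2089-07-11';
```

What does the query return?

3

Rows in [2089-05-07, 2089-07-11): 2089-05-07, 2089-06-27, 2089-06-02 → 3 rows.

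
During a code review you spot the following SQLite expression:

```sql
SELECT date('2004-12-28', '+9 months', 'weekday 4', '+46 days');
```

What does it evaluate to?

Adding +9 months to 2004-12-28 gives 2005-09-28.
`weekday 4` advances to the next Thursday; 2005-09-28 is a Wednesday, so it moves forward to 2005-09-29.
Applying '+46 days' to 2005-09-29: counting 46 days forward gives 2005-11-14.

2005-11-14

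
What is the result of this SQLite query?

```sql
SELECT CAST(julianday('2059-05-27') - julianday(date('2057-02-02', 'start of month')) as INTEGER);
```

`start of month` rewinds 2057-02-02 to 2057-02-01.
27 days remain in February 2057 after the 1st (28 − 1).
Full months from March 2057 through April 2059 contribute their day counts.
Then 27 days into May 2059.
Total: 27 + 31 + 30 + 31 + 30 + 31 + 31 + 30 + 31 + 30 + 31 + 31 + 28 + 31 + 30 + 31 + 30 + 31 + 31 + 30 + 31 + 30 + 31 + 31 + 28 + 31 + 30 + 27 = 845.

845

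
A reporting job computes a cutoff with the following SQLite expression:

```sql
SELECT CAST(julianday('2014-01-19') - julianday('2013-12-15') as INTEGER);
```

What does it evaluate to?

16 days remain in December 2013 after the 15th (31 − 15).
Then 19 days into January 2014.
Total: 16 + 19 = 35.

35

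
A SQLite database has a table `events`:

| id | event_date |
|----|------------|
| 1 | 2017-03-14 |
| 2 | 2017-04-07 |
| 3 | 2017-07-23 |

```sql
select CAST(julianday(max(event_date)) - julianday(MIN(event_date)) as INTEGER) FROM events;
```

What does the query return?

MIN = 2017-03-14, MAX = 2017-07-23.
17 days remain in March 2017 after the 14th (31 − 14).
April 2017: 30 days.
May 2017: 31 days.
June 2017: 30 days.
Then 23 days into July 2017.
Total: 17 + 30 + 31 + 30 + 23 = 131.

131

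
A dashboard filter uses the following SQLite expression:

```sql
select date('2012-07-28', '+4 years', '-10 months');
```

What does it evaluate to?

2015-09-28

Adding +4 years to 2012-07-28 gives 2016-07-28.
Adding -10 months to 2016-07-28 gives 2015-09-28.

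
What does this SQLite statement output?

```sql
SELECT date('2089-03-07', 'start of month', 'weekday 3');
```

`start of month` rewinds 2089-03-07 to 2089-03-01.
`weekday 3` advances to the next Wednesday; 2089-03-01 is a Tuesday, so it moves forward to 2089-03-02.

2089-03-02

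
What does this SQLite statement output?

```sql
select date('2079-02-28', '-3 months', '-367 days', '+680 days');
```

2079-10-07

Adding -3 months to 2079-02-28 gives 2078-11-28.
Applying '-367 days' to 2078-11-28: counting 367 days back gives 2077-11-26.
Applying '+680 days' to 2077-11-26: counting 680 days forward gives 2079-10-07.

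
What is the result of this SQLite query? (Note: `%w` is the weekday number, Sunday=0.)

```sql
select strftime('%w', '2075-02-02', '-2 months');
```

0

First apply '-2 months': 2075-02-02 → 2074-12-02.
2074-12-02 is a Sunday; with Sunday=0 that is 0.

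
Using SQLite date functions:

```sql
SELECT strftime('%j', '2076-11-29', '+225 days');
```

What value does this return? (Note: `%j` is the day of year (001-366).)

First apply '+225 days': 2076-11-29 → 2077-07-12.
Day-of-year for 2077-07-12: days since 2077-01-01 inclusive = 193, zero-padded to 193.

193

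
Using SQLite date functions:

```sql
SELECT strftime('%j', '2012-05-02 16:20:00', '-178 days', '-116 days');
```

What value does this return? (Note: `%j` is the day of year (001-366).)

194

First apply '-178 days', '-116 days': 2012-05-02 16:20:00 → 2011-07-13 16:20:00.
Day-of-year for 2011-07-13: days since 2011-01-01 inclusive = 194, zero-padded to 194.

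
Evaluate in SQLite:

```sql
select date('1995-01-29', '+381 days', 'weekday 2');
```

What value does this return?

1996-02-20

Applying '+381 days' to 1995-01-29: counting 381 days forward gives 1996-02-14.
`weekday 2` advances to the next Tuesday; 1996-02-14 is a Wednesday, so it moves forward to 1996-02-20.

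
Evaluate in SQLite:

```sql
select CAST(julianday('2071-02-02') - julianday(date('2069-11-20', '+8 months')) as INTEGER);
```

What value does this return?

197

Adding +8 months to 2069-11-20 gives 2070-07-20.
11 days remain in July 2070 after the 20th (31 − 20).
Full months from August 2070 through January 2071 contribute their day counts.
Then 2 days into February 2071.
Total: 11 + 31 + 30 + 31 + 30 + 31 + 31 + 2 = 197.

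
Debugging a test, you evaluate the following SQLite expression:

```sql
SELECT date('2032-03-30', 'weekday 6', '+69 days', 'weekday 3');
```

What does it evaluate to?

`weekday 6` advances to the next Saturday; 2032-03-30 is a Tuesday, so it moves forward to 2032-04-03.
Applying '+69 days' to 2032-04-03: counting 69 days forward gives 2032-06-11.
`weekday 3` advances to the next Wednesday; 2032-06-11 is a Friday, so it moves forward to 2032-06-16.

2032-06-16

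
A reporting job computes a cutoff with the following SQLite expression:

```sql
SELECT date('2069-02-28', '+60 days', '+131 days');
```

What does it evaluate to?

Applying '+60 days' to 2069-02-28: counting 60 days forward gives 2069-04-29.
Applying '+131 days' to 2069-04-29: counting 131 days forward gives 2069-09-07.

2069-09-07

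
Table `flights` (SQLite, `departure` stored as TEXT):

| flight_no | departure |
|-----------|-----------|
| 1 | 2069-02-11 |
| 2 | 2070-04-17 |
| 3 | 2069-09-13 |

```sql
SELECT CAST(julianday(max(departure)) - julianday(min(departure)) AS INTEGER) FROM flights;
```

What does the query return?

MIN = 2069-02-11, MAX = 2070-04-17.
17 days remain in February 2069 after the 11th (28 − 11).
Full months from March 2069 through March 2070 contribute their day counts.
Then 17 days into April 2070.
Total: 17 + 31 + 30 + 31 + 30 + 31 + 31 + 30 + 31 + 30 + 31 + 31 + 28 + 31 + 17 = 430.

430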